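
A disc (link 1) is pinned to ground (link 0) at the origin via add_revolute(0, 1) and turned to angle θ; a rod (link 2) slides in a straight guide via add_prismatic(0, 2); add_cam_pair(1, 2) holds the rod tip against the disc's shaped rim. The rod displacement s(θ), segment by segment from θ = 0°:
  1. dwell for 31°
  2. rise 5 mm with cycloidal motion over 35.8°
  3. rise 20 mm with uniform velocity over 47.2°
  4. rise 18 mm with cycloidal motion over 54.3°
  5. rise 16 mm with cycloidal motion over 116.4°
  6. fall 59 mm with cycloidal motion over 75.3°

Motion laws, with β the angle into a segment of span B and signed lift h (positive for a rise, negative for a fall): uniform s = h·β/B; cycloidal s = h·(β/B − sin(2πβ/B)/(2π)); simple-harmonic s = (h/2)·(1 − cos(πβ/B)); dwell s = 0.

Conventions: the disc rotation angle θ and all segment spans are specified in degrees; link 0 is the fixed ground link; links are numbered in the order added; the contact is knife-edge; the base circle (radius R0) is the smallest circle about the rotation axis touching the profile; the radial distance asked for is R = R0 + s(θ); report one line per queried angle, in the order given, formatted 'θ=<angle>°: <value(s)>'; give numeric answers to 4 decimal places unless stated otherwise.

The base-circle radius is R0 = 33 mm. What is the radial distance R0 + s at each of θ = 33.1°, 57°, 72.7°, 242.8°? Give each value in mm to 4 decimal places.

segment 1 (0° to 31°, dwell): s unchanged at 0.0000
θ = 33.1° falls in segment 2 (31° to 66.8°, cycloidal, h = 5): β = 33.1 − 31 = 2.1°, B = 35.8°; Δs = 5·(0.0587 − sin(2π·0.0587)/(2π)) = 0.0066; s = 0.0000 + 0.0066 = 0.0066
θ = 57° falls in segment 2 (31° to 66.8°, cycloidal, h = 5): β = 57 − 31 = 26°, B = 35.8°; Δs = 5·(0.7263 − sin(2π·0.7263)/(2π)) = 4.4182; s = 0.0000 + 4.4182 = 4.4182
segment 2 (31° to 66.8°, cycloidal, h = 5) is passed completely: s = 0.0000 + (5) = 5.0000
θ = 72.7° falls in segment 3 (66.8° to 114°, uniform, h = 20): β = 72.7 − 66.8 = 5.9°, B = 47.2°; Δs = 20·5.9/47.2 = 2.5000; s = 5.0000 + 2.5000 = 7.5000
segment 3 (66.8° to 114°, uniform, h = 20) is passed completely: s = 5.0000 + (20) = 25.0000
segment 4 (114° to 168.3°, cycloidal, h = 18) is passed completely: s = 25.0000 + (18) = 43.0000
θ = 242.8° falls in segment 5 (168.3° to 284.7°, cycloidal, h = 16): β = 242.8 − 168.3 = 74.5°, B = 116.4°; Δs = 16·(0.6400 − sin(2π·0.6400)/(2π)) = 12.2030; s = 43.0000 + 12.2030 = 55.2030
θ=33.1°: R = R0 + s = 33 + 0.0066 = 33.0066
θ=57°: R = R0 + s = 33 + 4.4182 = 37.4182
θ=72.7°: R = R0 + s = 33 + 7.5000 = 40.5000
θ=242.8°: R = R0 + s = 33 + 55.2030 = 88.2030

θ=33.1°: 33.0066
θ=57°: 37.4182
θ=72.7°: 40.5000
θ=242.8°: 88.2030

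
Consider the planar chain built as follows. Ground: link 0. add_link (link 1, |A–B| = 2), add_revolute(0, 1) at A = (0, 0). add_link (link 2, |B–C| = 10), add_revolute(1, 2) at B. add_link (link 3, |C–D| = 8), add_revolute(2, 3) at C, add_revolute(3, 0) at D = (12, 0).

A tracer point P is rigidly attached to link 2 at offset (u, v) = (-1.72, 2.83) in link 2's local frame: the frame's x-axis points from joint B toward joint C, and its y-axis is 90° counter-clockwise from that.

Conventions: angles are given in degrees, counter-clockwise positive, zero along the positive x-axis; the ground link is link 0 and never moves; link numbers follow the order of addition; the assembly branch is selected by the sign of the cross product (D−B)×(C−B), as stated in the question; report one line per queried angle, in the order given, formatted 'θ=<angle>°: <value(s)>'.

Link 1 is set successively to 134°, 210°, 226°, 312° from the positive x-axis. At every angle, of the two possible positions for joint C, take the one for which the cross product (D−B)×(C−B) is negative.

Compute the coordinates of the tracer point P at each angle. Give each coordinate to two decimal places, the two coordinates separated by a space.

A=(0,0), D=(12.00,0)
θ=134°: B = A + 2.00·(cos134°, sin134°) = (-1.3893, 1.4387)
θ=134°: |BD| = 13.4664
θ=134°: circle(B,10.00) ∩ circle(D,8.00): a=8.0699, h=5.9057
θ=134°:   candidates: C₊=(7.2653,6.4485) cross=79.529; C₋=(6.0034,-5.2954) cross=-79.529
θ=134°:   branch - wants cross < 0 → take C=(6.0034,-5.2954) (cross=-79.529)
θ=134°: ex = (C−B)/|BC| = (0.7393,-0.6734); ey = (0.6734,0.7393)
θ=134°: P = B + -1.72·ex + 2.83·ey = (-0.7551,4.6891)
θ=210°: B = A + 2.00·(cos210°, sin210°) = (-1.7321, -1.0000)
θ=210°: |BD| = 13.7684
θ=210°: circle(B,10.00) ∩ circle(D,8.00): a=8.1915, h=5.7357
θ=210°:   candidates: C₊=(6.0213,5.3155) cross=78.972; C₋=(6.8544,-6.1256) cross=-78.972
θ=210°:   branch - wants cross < 0 → take C=(6.8544,-6.1256) (cross=-78.972)
θ=210°: ex = (C−B)/|BC| = (0.8586,-0.5126); ey = (0.5126,0.8586)
θ=210°: P = B + -1.72·ex + 2.83·ey = (-1.7584,2.3116)
θ=226°: B = A + 2.00·(cos226°, sin226°) = (-1.3893, -1.4387)
θ=226°: |BD| = 13.4664
θ=226°: circle(B,10.00) ∩ circle(D,8.00): a=8.0699, h=5.9057
θ=226°:   candidates: C₊=(6.0034,5.2954) cross=79.529; C₋=(7.2653,-6.4485) cross=-79.529
θ=226°:   branch - wants cross < 0 → take C=(7.2653,-6.4485) (cross=-79.529)
θ=226°: ex = (C−B)/|BC| = (0.8655,-0.5010); ey = (0.5010,0.8655)
θ=226°: P = B + -1.72·ex + 2.83·ey = (-1.4601,1.8723)
θ=312°: B = A + 2.00·(cos312°, sin312°) = (1.3383, -1.4863)
θ=312°: |BD| = 10.7648
θ=312°: circle(B,10.00) ∩ circle(D,8.00): a=7.0545, h=7.0876
θ=312°:   candidates: C₊=(7.3467,6.5074) cross=76.297; C₋=(9.3038,-7.5320) cross=-76.297
θ=312°:   branch - wants cross < 0 → take C=(9.3038,-7.5320) (cross=-76.297)
θ=312°: ex = (C−B)/|BC| = (0.7966,-0.6046); ey = (0.6046,0.7966)
θ=312°: P = B + -1.72·ex + 2.83·ey = (1.6791,1.8078)

θ=134°: -0.76 4.69
θ=210°: -1.76 2.31
θ=226°: -1.46 1.87
θ=312°: 1.68 1.81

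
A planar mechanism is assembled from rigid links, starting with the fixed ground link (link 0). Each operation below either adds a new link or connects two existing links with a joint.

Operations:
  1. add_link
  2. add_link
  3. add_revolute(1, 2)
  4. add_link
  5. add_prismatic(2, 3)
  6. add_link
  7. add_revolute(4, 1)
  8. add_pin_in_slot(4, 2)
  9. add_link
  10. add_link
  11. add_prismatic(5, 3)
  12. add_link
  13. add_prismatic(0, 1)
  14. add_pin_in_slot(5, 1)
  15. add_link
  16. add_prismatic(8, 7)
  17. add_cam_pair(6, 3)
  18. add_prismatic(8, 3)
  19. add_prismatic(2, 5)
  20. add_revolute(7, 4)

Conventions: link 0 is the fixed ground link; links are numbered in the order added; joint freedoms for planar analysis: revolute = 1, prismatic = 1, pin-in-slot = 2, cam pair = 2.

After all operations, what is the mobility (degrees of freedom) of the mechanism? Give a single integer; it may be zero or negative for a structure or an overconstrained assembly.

ground; <1,0,0>
#1 <2,0,0>
#2 <3,0,0>
R:1↔2 J1 <3,1,0>
#3 <4,1,0>
P:2↔3 J1 <4,2,0>
#4 <5,2,0>
R:4↔1 J1 <5,3,0>
PS:4↔2 J2 <5,3,1>
#5 <6,3,1>
#6 <7,3,1>
P:5↔3 J1 <7,4,1>
#7 <8,4,1>
P:0↔1 J1 <8,5,1>
PS:5↔1 J2 <8,5,2>
#8 <9,5,2>
P:8↔7 J1 <9,6,2>
C:6↔3 J2 <9,6,3>
P:8↔3 J1 <9,7,3>
P:2↔5 J1 <9,8,3>
R:7↔4 J1 <9,9,3>
3×8 − 2×9 − 1×3 = 3

M = 3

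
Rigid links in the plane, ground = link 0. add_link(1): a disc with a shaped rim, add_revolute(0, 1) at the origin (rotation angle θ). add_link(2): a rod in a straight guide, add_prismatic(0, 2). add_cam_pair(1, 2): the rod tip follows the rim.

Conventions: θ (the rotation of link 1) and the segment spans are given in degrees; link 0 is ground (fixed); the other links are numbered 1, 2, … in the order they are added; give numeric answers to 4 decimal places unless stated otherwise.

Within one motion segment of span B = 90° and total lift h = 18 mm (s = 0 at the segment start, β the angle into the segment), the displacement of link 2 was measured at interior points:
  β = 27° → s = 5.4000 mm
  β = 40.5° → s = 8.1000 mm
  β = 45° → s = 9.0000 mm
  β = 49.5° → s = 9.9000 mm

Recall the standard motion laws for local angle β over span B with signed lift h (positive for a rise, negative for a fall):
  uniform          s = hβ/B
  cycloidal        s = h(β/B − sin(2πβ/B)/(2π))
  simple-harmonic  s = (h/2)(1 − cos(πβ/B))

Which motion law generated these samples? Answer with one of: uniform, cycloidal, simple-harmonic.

candidates at β/B = r: uniform s = h·r (linear in β); cycloidal s = h·(r − sin(2πr)/(2π)); simple-harmonic s = (h/2)(1 − cos(πr))
β=27°: printed 5.4000 | uniform 5.4000, cycloidal 2.6754, simple-harmonic 3.7099
β=40.5°: printed 8.1000 | uniform 8.1000, cycloidal 7.2147, simple-harmonic 7.5921
β=45°: printed 9.0000 | uniform 9.0000, cycloidal 9.0000, simple-harmonic 9.0000
β=49.5°: printed 9.9000 | uniform 9.9000, cycloidal 10.7853, simple-harmonic 10.4079
only one law matches every sample → uniform

uniform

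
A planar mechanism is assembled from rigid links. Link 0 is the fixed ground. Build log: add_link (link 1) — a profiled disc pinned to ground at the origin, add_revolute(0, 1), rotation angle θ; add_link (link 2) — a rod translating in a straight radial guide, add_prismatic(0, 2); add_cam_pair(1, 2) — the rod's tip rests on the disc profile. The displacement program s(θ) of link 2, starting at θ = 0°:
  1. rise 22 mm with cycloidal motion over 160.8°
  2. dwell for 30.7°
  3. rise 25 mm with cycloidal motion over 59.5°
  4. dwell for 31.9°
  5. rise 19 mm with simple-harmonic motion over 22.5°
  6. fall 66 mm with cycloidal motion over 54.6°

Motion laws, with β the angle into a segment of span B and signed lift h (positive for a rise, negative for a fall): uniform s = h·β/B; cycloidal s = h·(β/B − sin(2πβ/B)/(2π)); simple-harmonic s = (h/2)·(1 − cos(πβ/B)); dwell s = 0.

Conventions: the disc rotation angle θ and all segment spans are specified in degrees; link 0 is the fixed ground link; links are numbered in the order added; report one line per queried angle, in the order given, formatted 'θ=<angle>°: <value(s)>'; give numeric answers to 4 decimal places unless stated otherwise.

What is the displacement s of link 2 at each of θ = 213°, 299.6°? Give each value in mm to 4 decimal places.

seg 1 [0°–160.8°] cycloidal, h=22: full span → s += 22 → s = 22.0000
seg 2 [160.8°–191.5°] dwell: s stays 22.0000
seg 3 [191.5°–251°] cycloidal, h=25: θ=213° here. β=21.5, B=59.5. 25·(0.3613 − sin(2π·0.3613)/(2π)) = 5.9894 → s = 27.9894
seg 3 [191.5°–251°] cycloidal, h=25: full span → s += 25 → s = 47.0000
seg 4 [251°–282.9°] dwell: s stays 47.0000
seg 5 [282.9°–305.4°] simple-harmonic, h=19: θ=299.6° here. β=16.7, B=22.5. 19/2·(1 − cos(π·0.7422)) = 16.0514 → s = 63.0514

θ=213°: 27.9894
θ=299.6°: 63.0514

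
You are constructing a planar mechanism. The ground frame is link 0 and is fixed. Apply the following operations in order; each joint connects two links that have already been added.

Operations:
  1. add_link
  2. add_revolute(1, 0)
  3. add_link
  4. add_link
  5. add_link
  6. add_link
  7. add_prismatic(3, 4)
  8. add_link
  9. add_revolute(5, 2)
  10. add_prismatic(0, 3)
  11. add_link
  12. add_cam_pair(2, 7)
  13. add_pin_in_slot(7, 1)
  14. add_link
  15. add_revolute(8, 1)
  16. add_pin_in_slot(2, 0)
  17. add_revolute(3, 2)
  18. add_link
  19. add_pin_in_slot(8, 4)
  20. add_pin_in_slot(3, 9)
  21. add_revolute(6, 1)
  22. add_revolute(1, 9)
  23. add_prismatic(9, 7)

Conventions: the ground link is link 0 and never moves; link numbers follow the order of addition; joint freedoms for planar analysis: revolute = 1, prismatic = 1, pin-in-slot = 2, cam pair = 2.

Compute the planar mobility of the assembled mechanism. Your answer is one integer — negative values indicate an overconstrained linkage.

(L,J1,J2)=(1,0,0); link0 fixed
link1: (2,0,0)
R 1-0 [J1]: (2,1,0)
link2: (3,1,0)
link3: (4,1,0)
link4: (5,1,0)
link5: (6,1,0)
P 3-4 [J1]: (6,2,0)
link6: (7,2,0)
R 5-2 [J1]: (7,3,0)
P 0-3 [J1]: (7,4,0)
link7: (8,4,0)
C 2-7 [J2]: (8,4,1)
PS 7-1 [J2]: (8,4,2)
link8: (9,4,2)
R 8-1 [J1]: (9,5,2)
PS 2-0 [J2]: (9,5,3)
R 3-2 [J1]: (9,6,3)
link9: (10,6,3)
PS 8-4 [J2]: (10,6,4)
PS 3-9 [J2]: (10,6,5)
R 6-1 [J1]: (10,7,5)
R 1-9 [J1]: (10,8,5)
P 9-7 [J1]: (10,9,5)
Grübler: 3·9 − 2·9 − 5 = 4

M = 4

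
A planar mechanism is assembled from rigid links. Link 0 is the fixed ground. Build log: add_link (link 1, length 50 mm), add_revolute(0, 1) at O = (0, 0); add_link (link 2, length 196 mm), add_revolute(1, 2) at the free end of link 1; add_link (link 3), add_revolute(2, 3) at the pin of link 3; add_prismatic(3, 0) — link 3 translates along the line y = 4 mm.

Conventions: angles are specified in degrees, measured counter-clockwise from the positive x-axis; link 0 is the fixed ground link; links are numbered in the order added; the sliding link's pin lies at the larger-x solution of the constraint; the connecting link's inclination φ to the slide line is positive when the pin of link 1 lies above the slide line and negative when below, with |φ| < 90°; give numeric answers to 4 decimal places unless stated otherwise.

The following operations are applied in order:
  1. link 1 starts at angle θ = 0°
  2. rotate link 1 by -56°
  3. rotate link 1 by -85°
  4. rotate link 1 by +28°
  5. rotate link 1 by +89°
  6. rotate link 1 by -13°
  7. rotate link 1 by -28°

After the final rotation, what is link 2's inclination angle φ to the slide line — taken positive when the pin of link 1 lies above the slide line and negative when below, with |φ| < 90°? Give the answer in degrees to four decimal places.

geometry: r = 50 mm, L = 196 mm, e = 4 mm; θ starts at 0°
rotate link 1 by -56°: θ ← 0° -56° = -56°
rotate link 1 by -85°: θ ← -56° -85° = -141°
rotate link 1 by +28°: θ ← -141° +28° = -113°
rotate link 1 by +89°: θ ← -113° +89° = -24°
rotate link 1 by -13°: θ ← -24° -13° = -37°
rotate link 1 by -28°: θ ← -37° -28° = -65°
h = r sin θ − e = -45.315389 − 4 = -49.315389
sin φ = h / L = -49.315389 / 196 = -0.25160913
φ = arcsin(-0.25160913) = -14.572753°

-14.5728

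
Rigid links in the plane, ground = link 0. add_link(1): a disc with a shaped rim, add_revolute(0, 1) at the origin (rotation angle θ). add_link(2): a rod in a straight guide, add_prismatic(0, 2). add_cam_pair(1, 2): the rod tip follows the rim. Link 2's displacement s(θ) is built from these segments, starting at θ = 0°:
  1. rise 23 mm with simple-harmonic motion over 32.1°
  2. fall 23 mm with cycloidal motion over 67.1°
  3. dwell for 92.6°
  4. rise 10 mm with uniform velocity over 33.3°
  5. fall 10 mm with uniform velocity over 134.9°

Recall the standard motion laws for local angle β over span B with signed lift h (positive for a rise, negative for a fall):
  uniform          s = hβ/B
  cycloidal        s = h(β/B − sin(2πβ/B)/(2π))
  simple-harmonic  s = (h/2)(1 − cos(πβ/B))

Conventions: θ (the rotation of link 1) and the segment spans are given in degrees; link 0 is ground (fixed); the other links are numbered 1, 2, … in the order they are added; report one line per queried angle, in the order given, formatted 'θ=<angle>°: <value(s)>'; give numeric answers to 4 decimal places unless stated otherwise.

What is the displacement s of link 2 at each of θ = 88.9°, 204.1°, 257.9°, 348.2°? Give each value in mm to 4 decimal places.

segment 1 (0° to 32.1°, simple-harmonic, h = 23) is passed completely: s = 0.0000 + (23) = 23.0000
θ = 88.9° falls in segment 2 (32.1° to 99.2°, cycloidal, h = -23): β = 88.9 − 32.1 = 56.8°, B = 67.1°; Δs = -23·(0.8465 − sin(2π·0.8465)/(2π)) = -22.4775; s = 23.0000 − 22.4775 = 0.5225
segment 2 (32.1° to 99.2°, cycloidal, h = -23) is passed completely: s = 23.0000 + (-23) = 0.0000
segment 3 (99.2° to 191.8°, dwell): s unchanged at 0.0000
θ = 204.1° falls in segment 4 (191.8° to 225.1°, uniform, h = 10): β = 204.1 − 191.8 = 12.3°, B = 33.3°; Δs = 10·12.3/33.3 = 3.6937; s = 0.0000 + 3.6937 = 3.6937
segment 4 (191.8° to 225.1°, uniform, h = 10) is passed completely: s = 0.0000 + (10) = 10.0000
θ = 257.9° falls in segment 5 (225.1° to 360°, uniform, h = -10): β = 257.9 − 225.1 = 32.8°, B = 134.9°; Δs = -10·32.8/134.9 = -2.4314; s = 10.0000 − 2.4314 = 7.5686
θ = 348.2° falls in segment 5 (225.1° to 360°, uniform, h = -10): β = 348.2 − 225.1 = 123.1°, B = 134.9°; Δs = -10·123.1/134.9 = -9.1253; s = 10.0000 − 9.1253 = 0.8747

θ=88.9°: 0.5225
θ=204.1°: 3.6937
θ=257.9°: 7.5686
θ=348.2°: 0.8747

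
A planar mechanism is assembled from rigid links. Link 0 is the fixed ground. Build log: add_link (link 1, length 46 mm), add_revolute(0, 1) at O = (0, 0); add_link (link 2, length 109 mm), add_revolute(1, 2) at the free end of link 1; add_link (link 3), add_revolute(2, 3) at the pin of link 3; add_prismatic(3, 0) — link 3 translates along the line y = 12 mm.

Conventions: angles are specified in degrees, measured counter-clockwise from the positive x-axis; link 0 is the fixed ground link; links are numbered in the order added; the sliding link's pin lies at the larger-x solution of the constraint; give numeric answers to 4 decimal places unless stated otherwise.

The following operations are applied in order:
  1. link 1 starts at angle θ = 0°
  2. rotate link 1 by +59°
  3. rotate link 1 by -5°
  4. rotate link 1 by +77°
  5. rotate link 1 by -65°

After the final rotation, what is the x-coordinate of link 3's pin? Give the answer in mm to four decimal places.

geometry: r = 46 mm, L = 109 mm, e = 12 mm; θ starts at 0°
rotate link 1 by +59°: θ ← 0° +59° = 59°
rotate link 1 by -5°: θ ← 59° -5° = 54°
rotate link 1 by +77°: θ ← 54° +77° = 131°
rotate link 1 by -65°: θ ← 131° -65° = 66°
crank pin P = (r cos θ, r sin θ) = (18.709886, 42.023091)
h = r sin θ − e = 42.023091 − 12 = 30.023091
x = r cos θ + √(L² − h²) = 18.709886 + 104.783653 = 123.493539

123.4935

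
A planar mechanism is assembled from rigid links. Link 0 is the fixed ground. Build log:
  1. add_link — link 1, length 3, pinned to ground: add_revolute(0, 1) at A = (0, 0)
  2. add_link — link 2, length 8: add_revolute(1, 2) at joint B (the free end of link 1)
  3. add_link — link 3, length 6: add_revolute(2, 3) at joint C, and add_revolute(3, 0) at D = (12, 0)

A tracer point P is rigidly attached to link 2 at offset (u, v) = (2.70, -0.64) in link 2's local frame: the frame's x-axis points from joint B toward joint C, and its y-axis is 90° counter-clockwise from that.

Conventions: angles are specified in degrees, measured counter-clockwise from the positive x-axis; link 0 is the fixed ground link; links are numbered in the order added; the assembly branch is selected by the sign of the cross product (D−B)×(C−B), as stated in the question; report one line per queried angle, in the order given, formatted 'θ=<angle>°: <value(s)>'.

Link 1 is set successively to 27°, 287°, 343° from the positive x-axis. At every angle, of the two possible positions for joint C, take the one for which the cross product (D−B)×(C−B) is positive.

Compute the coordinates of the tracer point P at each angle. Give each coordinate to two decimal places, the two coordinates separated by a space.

A=(0,0), D=(12.00,0)
θ=27°: B = A + 3.00·(cos27°, sin27°) = (2.6730, 1.3620)
θ=27°: |BD| = 9.4259
θ=27°: circle(B,8.00) ∩ circle(D,6.00): a=6.1982, h=5.0579
θ=27°:   candidates: C₊=(9.5370,5.4712) cross=47.675; C₋=(8.0754,-4.5384) cross=-47.675
θ=27°:   branch + wants cross > 0 → take C=(9.5370,5.4712) (cross=47.675)
θ=27°: ex = (C−B)/|BC| = (0.8580,0.5137); ey = (-0.5137,0.8580)
θ=27°: P = B + 2.70·ex + -0.64·ey = (5.3184,2.1997)
θ=287°: B = A + 3.00·(cos287°, sin287°) = (0.8771, -2.8689)
θ=287°: |BD| = 11.4869
θ=287°: circle(B,8.00) ∩ circle(D,6.00): a=6.9622, h=3.9405
θ=287°:   candidates: C₊=(6.6346,2.6855) cross=45.264; C₋=(8.6029,-4.9457) cross=-45.264
θ=287°:   branch + wants cross > 0 → take C=(6.6346,2.6855) (cross=45.264)
θ=287°: ex = (C−B)/|BC| = (0.7197,0.6943); ey = (-0.6943,0.7197)
θ=287°: P = B + 2.70·ex + -0.64·ey = (3.2646,-1.4549)
θ=343°: B = A + 3.00·(cos343°, sin343°) = (2.8689, -0.8771)
θ=343°: |BD| = 9.1731
θ=343°: circle(B,8.00) ∩ circle(D,6.00): a=6.1128, h=5.1608
θ=343°:   candidates: C₊=(8.4602,4.8446) cross=47.341; C₋=(9.4471,-5.4298) cross=-47.341
θ=343°:   branch + wants cross > 0 → take C=(8.4602,4.8446) (cross=47.341)
θ=343°: ex = (C−B)/|BC| = (0.6989,0.7152); ey = (-0.7152,0.6989)
θ=343°: P = B + 2.70·ex + -0.64·ey = (5.2137,0.6066)

θ=27°: 5.32 2.20
θ=287°: 3.26 -1.45
θ=343°: 5.21 0.61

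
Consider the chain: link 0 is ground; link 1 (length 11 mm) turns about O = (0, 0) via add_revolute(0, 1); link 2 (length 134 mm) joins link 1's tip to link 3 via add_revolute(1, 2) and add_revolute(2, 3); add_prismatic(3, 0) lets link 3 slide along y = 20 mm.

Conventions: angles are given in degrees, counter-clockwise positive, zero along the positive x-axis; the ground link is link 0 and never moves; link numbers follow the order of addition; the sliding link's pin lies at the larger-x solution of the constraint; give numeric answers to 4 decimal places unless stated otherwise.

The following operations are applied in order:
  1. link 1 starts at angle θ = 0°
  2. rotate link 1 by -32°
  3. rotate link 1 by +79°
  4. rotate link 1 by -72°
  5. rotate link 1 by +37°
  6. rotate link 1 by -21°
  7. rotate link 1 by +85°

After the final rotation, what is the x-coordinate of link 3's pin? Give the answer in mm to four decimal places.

geometry: r = 11 mm, L = 134 mm, e = 20 mm; θ starts at 0°
rotate link 1 by -32°: θ ← 0° -32° = -32°
rotate link 1 by +79°: θ ← -32° +79° = 47°
rotate link 1 by -72°: θ ← 47° -72° = -25°
rotate link 1 by +37°: θ ← -25° +37° = 12°
rotate link 1 by -21°: θ ← 12° -21° = -9°
rotate link 1 by +85°: θ ← -9° +85° = 76°
crank pin P = (r cos θ, r sin θ) = (2.661141, 10.673253)
h = r sin θ − e = 10.673253 − 20 = -9.326747
x = r cos θ + √(L² − h²) = 2.661141 + 133.675023 = 136.336164

136.3362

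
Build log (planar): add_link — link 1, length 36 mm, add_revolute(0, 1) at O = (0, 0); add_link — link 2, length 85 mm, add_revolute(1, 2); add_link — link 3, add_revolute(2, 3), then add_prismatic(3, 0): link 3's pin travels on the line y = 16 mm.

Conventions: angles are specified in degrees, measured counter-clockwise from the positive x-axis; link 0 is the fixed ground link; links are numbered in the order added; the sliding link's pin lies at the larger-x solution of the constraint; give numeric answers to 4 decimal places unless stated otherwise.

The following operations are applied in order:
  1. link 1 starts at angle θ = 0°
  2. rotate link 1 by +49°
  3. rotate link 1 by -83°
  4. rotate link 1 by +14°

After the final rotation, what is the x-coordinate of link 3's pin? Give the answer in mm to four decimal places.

geometry: r = 36 mm, L = 85 mm, e = 16 mm; θ starts at 0°
rotate link 1 by +49°: θ ← 0° +49° = 49°
rotate link 1 by -83°: θ ← 49° -83° = -34°
rotate link 1 by +14°: θ ← -34° +14° = -20°
crank pin P = (r cos θ, r sin θ) = (33.828934, -12.312725)
h = r sin θ − e = -12.312725 − 16 = -28.312725
x = r cos θ + √(L² − h²) = 33.828934 + 80.146052 = 113.974986

113.9750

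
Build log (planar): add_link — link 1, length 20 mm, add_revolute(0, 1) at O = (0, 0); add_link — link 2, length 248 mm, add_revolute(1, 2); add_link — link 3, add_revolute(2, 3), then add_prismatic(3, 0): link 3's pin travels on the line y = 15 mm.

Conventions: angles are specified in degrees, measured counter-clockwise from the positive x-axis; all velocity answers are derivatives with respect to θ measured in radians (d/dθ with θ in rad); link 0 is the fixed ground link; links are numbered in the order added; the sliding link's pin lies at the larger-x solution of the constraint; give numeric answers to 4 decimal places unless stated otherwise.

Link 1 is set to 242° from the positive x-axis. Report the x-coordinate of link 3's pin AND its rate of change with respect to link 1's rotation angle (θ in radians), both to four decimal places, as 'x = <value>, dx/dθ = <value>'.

geometry: r = 20 mm, L = 248 mm, e = 15 mm
crank pin P = (r cos θ, r sin θ) = (-9.389431, -17.658952)
h = r sin θ − e = -17.658952 − 15 = -32.658952
x = r cos θ + √(L² − h²) = -9.389431 + 245.840177 = 236.450746
dx/dθ = −r sin θ − h·r cos θ/√(L² − h²) (θ in radians; h = -32.658952) = 16.411601

x = 236.4507, dx/dθ = 16.4116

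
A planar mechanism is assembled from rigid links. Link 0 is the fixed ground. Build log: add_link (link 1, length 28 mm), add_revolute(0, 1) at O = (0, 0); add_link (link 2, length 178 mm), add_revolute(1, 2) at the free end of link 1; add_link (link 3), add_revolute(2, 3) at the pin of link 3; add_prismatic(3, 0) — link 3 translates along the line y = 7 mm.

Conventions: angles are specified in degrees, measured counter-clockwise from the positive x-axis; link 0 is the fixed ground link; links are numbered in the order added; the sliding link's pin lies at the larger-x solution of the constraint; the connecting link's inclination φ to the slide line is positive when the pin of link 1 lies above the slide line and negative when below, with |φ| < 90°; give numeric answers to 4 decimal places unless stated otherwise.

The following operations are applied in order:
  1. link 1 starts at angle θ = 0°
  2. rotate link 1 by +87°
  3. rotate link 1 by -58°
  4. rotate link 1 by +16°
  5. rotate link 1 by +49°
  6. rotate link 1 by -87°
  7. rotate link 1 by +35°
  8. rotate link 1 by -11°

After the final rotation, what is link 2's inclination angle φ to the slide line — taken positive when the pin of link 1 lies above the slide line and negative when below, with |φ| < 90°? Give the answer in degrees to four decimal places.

geometry: r = 28 mm, L = 178 mm, e = 7 mm; θ starts at 0°
rotate link 1 by +87°: θ ← 0° +87° = 87°
rotate link 1 by -58°: θ ← 87° -58° = 29°
rotate link 1 by +16°: θ ← 29° +16° = 45°
rotate link 1 by +49°: θ ← 45° +49° = 94°
rotate link 1 by -87°: θ ← 94° -87° = 7°
rotate link 1 by +35°: θ ← 7° +35° = 42°
rotate link 1 by -11°: θ ← 42° -11° = 31°
h = r sin θ − e = 14.421066 − 7 = 7.421066
sin φ = h / L = 7.421066 / 178 = 0.04169138
φ = arcsin(0.04169138) = 2.389433°

2.3894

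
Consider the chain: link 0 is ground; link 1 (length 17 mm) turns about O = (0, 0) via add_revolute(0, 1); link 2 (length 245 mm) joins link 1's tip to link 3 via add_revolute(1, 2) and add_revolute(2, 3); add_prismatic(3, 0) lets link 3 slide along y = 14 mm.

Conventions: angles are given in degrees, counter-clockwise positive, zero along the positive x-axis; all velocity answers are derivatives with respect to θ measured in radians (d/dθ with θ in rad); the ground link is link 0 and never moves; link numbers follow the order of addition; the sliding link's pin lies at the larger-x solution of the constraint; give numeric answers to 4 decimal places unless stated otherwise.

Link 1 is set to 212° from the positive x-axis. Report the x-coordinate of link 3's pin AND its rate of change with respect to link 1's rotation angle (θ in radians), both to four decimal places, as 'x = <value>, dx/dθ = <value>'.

geometry: r = 17 mm, L = 245 mm, e = 14 mm
crank pin P = (r cos θ, r sin θ) = (-14.416818, -9.008627)
h = r sin θ − e = -9.008627 − 14 = -23.008627
x = r cos θ + √(L² − h²) = -14.416818 + 243.917205 = 229.500388
dx/dθ = −r sin θ − h·r cos θ/√(L² − h²) (θ in radians; h = -23.008627) = 7.648694

x = 229.5004, dx/dθ = 7.6487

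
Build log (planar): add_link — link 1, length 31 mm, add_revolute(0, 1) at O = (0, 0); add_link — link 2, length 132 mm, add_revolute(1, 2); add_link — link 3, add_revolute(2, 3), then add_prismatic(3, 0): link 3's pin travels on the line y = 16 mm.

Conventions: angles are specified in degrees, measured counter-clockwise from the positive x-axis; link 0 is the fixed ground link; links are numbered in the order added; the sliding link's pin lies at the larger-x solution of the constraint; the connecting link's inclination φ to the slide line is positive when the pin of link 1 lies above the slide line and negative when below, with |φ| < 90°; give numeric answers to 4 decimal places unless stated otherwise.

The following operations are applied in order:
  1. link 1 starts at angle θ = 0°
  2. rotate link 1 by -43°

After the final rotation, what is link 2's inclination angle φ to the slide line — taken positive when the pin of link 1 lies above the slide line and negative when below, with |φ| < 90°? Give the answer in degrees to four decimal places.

geometry: r = 31 mm, L = 132 mm, e = 16 mm; θ starts at 0°
rotate link 1 by -43°: θ ← 0° -43° = -43°
h = r sin θ − e = -21.141949 − 16 = -37.141949
sin φ = h / L = -37.141949 / 132 = -0.28137840
φ = arcsin(-0.28137840) = -16.342489°

-16.3425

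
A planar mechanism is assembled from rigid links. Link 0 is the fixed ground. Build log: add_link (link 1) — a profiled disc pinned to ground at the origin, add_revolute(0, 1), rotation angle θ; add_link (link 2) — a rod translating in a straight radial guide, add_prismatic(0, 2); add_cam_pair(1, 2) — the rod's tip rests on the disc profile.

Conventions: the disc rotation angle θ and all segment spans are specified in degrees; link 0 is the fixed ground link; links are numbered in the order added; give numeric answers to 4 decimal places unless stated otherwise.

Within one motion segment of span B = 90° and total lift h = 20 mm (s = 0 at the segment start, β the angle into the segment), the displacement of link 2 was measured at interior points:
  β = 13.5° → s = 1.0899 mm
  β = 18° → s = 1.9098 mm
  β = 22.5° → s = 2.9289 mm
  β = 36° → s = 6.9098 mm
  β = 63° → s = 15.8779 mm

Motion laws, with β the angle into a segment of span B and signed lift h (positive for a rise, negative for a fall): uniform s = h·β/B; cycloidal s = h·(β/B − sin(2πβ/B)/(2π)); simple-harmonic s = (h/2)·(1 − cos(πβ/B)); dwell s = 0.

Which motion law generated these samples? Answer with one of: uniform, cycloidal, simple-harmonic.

candidates at β/B = r: uniform s = h·r (linear in β); cycloidal s = h·(r − sin(2πr)/(2π)); simple-harmonic s = (h/2)(1 − cos(πr))
β=13.5°: printed 1.0899 | uniform 3.0000, cycloidal 0.4248, simple-harmonic 1.0899
β=18°: printed 1.9098 | uniform 4.0000, cycloidal 0.9727, simple-harmonic 1.9098
β=22.5°: printed 2.9289 | uniform 5.0000, cycloidal 1.8169, simple-harmonic 2.9289
β=36°: printed 6.9098 | uniform 8.0000, cycloidal 6.1290, simple-harmonic 6.9098
β=63°: printed 15.8779 | uniform 14.0000, cycloidal 17.0273, simple-harmonic 15.8779
only one law matches every sample → simple-harmonic

simple-harmonic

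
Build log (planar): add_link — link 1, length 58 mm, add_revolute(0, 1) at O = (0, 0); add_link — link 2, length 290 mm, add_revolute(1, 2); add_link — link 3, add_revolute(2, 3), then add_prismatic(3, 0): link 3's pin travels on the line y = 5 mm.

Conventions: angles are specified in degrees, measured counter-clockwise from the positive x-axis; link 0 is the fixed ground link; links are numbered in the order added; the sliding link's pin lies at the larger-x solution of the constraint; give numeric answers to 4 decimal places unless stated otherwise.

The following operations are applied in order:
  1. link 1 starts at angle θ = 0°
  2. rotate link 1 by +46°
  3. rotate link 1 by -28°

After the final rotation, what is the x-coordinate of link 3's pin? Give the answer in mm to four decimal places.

geometry: r = 58 mm, L = 290 mm, e = 5 mm; θ starts at 0°
rotate link 1 by +46°: θ ← 0° +46° = 46°
rotate link 1 by -28°: θ ← 46° -28° = 18°
crank pin P = (r cos θ, r sin θ) = (55.161278, 17.922986)
h = r sin θ − e = 17.922986 − 5 = 12.922986
x = r cos θ + √(L² − h²) = 55.161278 + 289.711920 = 344.873198

344.8732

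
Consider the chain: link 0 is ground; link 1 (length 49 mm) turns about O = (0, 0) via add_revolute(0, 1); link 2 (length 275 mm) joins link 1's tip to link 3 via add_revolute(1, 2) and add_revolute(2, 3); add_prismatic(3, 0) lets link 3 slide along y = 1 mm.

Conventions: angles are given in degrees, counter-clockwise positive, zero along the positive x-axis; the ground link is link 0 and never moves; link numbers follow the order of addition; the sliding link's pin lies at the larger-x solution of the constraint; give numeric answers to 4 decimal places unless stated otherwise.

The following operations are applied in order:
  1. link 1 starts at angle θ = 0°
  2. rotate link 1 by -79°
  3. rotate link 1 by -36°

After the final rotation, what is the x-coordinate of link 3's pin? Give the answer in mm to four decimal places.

geometry: r = 49 mm, L = 275 mm, e = 1 mm; θ starts at 0°
rotate link 1 by -79°: θ ← 0° -79° = -79°
rotate link 1 by -36°: θ ← -79° -36° = -115°
crank pin P = (r cos θ, r sin θ) = (-20.708295, -44.409082)
h = r sin θ − e = -44.409082 − 1 = -45.409082
x = r cos θ + √(L² − h²) = -20.708295 + 271.225027 = 250.516732

250.5167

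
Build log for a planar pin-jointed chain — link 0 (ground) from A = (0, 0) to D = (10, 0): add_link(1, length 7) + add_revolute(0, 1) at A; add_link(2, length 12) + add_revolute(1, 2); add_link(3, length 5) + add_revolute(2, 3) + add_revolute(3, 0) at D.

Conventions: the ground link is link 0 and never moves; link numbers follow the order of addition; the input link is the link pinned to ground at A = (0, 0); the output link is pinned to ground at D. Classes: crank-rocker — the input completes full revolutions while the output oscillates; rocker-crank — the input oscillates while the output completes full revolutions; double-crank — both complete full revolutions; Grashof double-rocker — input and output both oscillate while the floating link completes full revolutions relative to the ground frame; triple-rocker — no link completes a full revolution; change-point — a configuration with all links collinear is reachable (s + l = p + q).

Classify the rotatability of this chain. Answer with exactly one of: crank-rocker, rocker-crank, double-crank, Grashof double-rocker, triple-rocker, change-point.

lengths: ground=10, input=7, coupler=12, output=5
sorted: s=5 (shortest), l=12 (longest), p+q=17
s + l = 17 vs p + q = 17
s + l = p + q → change-point (collinear configuration reachable)

change-point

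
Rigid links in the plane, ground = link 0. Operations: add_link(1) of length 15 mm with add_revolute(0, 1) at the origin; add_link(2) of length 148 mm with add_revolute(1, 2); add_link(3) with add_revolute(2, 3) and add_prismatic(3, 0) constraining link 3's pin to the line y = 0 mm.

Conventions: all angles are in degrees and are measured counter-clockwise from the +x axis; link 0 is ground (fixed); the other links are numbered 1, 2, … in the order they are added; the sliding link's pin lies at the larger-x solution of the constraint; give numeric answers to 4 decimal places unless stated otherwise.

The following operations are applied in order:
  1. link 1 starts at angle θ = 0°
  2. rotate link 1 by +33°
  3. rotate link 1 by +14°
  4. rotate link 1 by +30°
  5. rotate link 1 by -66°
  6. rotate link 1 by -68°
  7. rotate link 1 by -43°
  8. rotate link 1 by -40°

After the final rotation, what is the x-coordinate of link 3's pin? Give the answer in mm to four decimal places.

geometry: r = 15 mm, L = 148 mm, e = 0 mm; θ starts at 0°
rotate link 1 by +33°: θ ← 0° +33° = 33°
rotate link 1 by +14°: θ ← 33° +14° = 47°
rotate link 1 by +30°: θ ← 47° +30° = 77°
rotate link 1 by -66°: θ ← 77° -66° = 11°
rotate link 1 by -68°: θ ← 11° -68° = -57°
rotate link 1 by -43°: θ ← -57° -43° = -100°
rotate link 1 by -40°: θ ← -100° -40° = -140°
crank pin P = (r cos θ, r sin θ) = (-11.490667, -9.641814)
h = r sin θ − e = -9.641814 − 0 = -9.641814
x = r cos θ + √(L² − h²) = -11.490667 + 147.685597 = 136.194930

136.1949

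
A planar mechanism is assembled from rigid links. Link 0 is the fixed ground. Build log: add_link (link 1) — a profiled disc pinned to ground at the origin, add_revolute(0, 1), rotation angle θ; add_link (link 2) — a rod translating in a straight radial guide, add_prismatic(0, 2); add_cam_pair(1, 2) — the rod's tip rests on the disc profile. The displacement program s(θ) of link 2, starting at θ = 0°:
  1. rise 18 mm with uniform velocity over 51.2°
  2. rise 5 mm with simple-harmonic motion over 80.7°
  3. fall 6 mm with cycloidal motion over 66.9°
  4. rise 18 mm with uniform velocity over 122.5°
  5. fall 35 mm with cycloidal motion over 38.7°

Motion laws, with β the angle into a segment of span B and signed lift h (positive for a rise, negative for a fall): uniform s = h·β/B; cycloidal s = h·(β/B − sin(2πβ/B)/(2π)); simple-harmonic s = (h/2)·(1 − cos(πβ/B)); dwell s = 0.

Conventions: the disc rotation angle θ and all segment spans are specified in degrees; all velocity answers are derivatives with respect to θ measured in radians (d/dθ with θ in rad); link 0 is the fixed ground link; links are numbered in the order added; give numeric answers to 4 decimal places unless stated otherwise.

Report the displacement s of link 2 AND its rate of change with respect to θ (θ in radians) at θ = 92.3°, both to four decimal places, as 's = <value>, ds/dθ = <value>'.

seg 1 [0°–51.2°] uniform, h=18: full span → s += 18 → s = 18.0000
seg 2 [51.2°–131.9°] simple-harmonic, h=5: θ=92.3° here. β=41.1, B=80.7. 5/2·(1 − cos(π·0.5093)) = 2.5730 → s = 20.5730
velocity in seg [51.2°–131.9°] (simple-harmonic), θ in radians: β = 41.1° = 0.7173 rad, B = 80.7° = 1.4085 rad; ds/dθ = (πh/(2B)) sin(πβ/B) = (π·5/(2·1.4085)) sin(π·0.5093) = 5.573832 mm/rad

s = 20.5730, ds/dθ = 5.5738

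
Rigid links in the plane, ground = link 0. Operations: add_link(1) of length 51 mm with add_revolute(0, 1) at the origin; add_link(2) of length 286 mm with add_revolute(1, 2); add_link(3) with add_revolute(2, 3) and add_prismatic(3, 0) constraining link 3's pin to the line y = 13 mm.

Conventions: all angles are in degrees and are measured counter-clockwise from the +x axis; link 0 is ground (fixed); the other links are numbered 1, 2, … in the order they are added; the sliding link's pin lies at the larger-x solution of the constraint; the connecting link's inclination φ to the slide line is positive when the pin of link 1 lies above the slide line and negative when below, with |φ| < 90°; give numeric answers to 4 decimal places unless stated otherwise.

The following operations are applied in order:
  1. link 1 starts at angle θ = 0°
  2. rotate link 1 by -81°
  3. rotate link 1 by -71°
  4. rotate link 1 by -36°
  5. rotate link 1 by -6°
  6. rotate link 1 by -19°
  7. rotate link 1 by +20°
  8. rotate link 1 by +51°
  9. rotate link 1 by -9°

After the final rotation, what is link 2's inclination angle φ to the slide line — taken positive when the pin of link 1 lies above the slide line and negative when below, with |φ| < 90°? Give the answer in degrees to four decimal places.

geometry: r = 51 mm, L = 286 mm, e = 13 mm; θ starts at 0°
rotate link 1 by -81°: θ ← 0° -81° = -81°
rotate link 1 by -71°: θ ← -81° -71° = -152°
rotate link 1 by -36°: θ ← -152° -36° = -188°
rotate link 1 by -6°: θ ← -188° -6° = -194°
rotate link 1 by -19°: θ ← -194° -19° = -213°
rotate link 1 by +20°: θ ← -213° +20° = -193°
rotate link 1 by +51°: θ ← -193° +51° = -142°
rotate link 1 by -9°: θ ← -142° -9° = -151°
h = r sin θ − e = -24.725291 − 13 = -37.725291
sin φ = h / L = -37.725291 / 286 = -0.13190661
φ = arcsin(-0.13190661) = -7.579782°

-7.5798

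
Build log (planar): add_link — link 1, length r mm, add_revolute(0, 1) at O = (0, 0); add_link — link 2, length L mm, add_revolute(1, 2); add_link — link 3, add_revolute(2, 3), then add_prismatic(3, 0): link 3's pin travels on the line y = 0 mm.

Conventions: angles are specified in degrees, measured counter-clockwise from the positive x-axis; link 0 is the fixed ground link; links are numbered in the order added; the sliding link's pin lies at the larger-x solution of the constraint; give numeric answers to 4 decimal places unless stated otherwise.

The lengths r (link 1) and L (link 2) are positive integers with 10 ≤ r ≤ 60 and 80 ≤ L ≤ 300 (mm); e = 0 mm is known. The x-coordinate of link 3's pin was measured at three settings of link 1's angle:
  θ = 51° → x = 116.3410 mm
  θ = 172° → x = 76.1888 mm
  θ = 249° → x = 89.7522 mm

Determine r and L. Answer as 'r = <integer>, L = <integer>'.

constraint per measurement: (x − r cos θ)² + (r sin θ − e)² = L²
subtracting the θ₁ and θ₂ equations cancels the r² and L² terms:
r = (x₁² − x₂²) / (2[(x₁cos θ₁ + e sin θ₁) − (x₂cos θ₂ + e sin θ₂)]) = 26.0000 → r = 26
L² = (x₁ − r cos θ₁)² + (r sin θ₁ − e)² = 10404.0086 → L = 102.0000 → L = 102
check at θ₃=249°: x = 89.7522 (printed 89.7522) ✓

r = 26, L = 102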